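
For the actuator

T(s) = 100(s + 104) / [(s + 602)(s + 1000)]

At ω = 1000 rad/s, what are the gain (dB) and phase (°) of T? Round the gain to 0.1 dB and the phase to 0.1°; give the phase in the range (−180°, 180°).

At s = jω = j1000:
zero (s+104): 104 + j1000 → |·| = √(104²+1000²) = √1010816 ≈ 1005.4, ∠ = arctan(1000/104) ≈ 84.06°
pole (s+602): 602 + j1000 → |·| = √(602²+1000²) = √1362404 ≈ 1167.2, ∠ = arctan(1000/602) ≈ 58.95°
pole (s+1000): 1000 + j1000 → |·| = √(1000²+1000²) = √2000000 ≈ 1414.2, ∠ = arctan(1000/1000) ≈ 45.00°
|T| = 100 · 1005.4 / 1.6507e+06 ≈ 0.060907
Gain = 20 log₁₀(0.060907) ≈ -24.31 dB
∠T = 84.06° − 103.95° = -19.89°

-24.3 dB, -19.9°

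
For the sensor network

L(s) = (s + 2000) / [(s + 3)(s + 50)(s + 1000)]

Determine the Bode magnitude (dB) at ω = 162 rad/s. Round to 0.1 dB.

At s = jω = j162:
zero (s+2000): 2000 + j162 → |·| = √(2000²+162²) = √4026244 ≈ 2006.6, ∠ = arctan(162/2000) ≈ 4.63°
pole (s+3): 3 + j162 → |·| = √(3²+162²) = √26253 ≈ 162.03, ∠ = arctan(162/3) ≈ 88.94°
pole (s+50): 50 + j162 → |·| = √(50²+162²) = √28744 ≈ 169.54, ∠ = arctan(162/50) ≈ 72.85°
pole (s+1000): 1000 + j162 → |·| = √(1000²+162²) = √1026244 ≈ 1013, ∠ = arctan(162/1000) ≈ 9.20°
|L| = 1 · 2006.6 / 2.7828e+07 ≈ 7.2107e-05
Gain = 20 log₁₀(7.2107e-05) ≈ -82.84 dB

-82.8 dB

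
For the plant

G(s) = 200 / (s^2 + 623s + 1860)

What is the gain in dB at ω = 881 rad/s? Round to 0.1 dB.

Substitute s = j881:
Numerator: 200 = 200 + j0
Denominator: (j881)^2 + 623(j881) + 1860 = -774301 + j548863
|N| = √(200² + 0²) ≈ 200, ∠N ≈ 0.00°
|D| = √(774301² + 548863²) ≈ 9.491e+05, ∠D ≈ 144.67°
|G| = 200 / 9.491e+05 ≈ 0.00021073
Gain = 20 log₁₀(0.00021073) ≈ -73.53 dB

-73.5 dB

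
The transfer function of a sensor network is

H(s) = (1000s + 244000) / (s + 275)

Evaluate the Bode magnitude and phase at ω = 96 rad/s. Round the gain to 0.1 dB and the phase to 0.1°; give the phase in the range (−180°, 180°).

59.1 dB, 2.2°

Substitute s = j96:
Numerator: 1000(j96) + 244000 = 244000 + j96000
Denominator: (j96) + 275 = 275 + j96
|N| = √(244000² + 96000²) ≈ 2.6221e+05, ∠N ≈ 21.48°
|D| = √(275² + 96²) ≈ 291.27, ∠D ≈ 19.24°
|H| = 2.6221e+05 / 291.27 ≈ 900.23
Gain = 20 log₁₀(900.23) ≈ 59.09 dB
∠H = 21.48° − 19.24° = 2.24°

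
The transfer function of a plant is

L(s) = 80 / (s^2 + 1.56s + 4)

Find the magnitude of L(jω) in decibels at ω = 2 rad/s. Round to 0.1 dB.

At s = jω = j2:
quadratic: (j2)² + 1.56·j2 + 4 = 0 + j3.12 → |·| ≈ 3.12, ∠ ≈ 90.00°
|L| = 80 / 3.12 ≈ 25.641
Gain = 20 log₁₀(25.641) ≈ 28.18 dB

28.2 dB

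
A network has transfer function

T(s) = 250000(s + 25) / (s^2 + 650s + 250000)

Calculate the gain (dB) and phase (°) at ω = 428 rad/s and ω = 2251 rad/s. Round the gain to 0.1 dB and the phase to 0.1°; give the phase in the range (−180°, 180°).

ω = 428: 51.5 dB, 10.2°; ω = 2251: 41.0 dB, -73.7°

At s = jω = j428:
zero (s+25): 25 + j428 → |·| = √(25²+428²) = √183809 ≈ 428.73, ∠ = arctan(428/25) ≈ 86.66°
quadratic: (j428)² + 650·j428 + 250000 = 66816 + j278200 → |·| ≈ 2.8611e+05, ∠ ≈ 76.49°
|T| = 250000 · 428.73 / 2.8611e+05 ≈ 374.62
Gain = 20 log₁₀(374.62) ≈ 51.47 dB
∠T = 86.66° − 76.49° = 10.17°

At s = jω = j2251:
zero (s+25): 25 + j2251 → |·| = √(25²+2251²) = √5067626 ≈ 2251.1, ∠ = arctan(2251/25) ≈ 89.36°
quadratic: (j2251)² + 650·j2251 + 250000 = -4817001 + j1463150 → |·| ≈ 5.0343e+06, ∠ ≈ 163.10°
|T| = 250000 · 2251.1 / 5.0343e+06 ≈ 111.79
Gain = 20 log₁₀(111.79) ≈ 40.97 dB
∠T = 89.36° − 163.10° = -73.74°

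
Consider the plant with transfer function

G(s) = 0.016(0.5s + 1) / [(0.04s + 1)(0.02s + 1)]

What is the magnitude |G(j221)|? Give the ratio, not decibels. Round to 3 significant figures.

0.0439

At ω = 221 rad/s:
zero (1 + j221·0.5) = 1 + j110.5 → |·| ≈ 110.5, ∠ ≈ 89.48°
pole (1 + j221·0.04) = 1 + j8.84 → |·| ≈ 8.8964, ∠ ≈ 83.55°
pole (1 + j221·0.02) = 1 + j4.42 → |·| ≈ 4.5317, ∠ ≈ 77.25°
|G| = 0.016 · 110.5 / (8.8964 · 4.5317) ≈ 0.043854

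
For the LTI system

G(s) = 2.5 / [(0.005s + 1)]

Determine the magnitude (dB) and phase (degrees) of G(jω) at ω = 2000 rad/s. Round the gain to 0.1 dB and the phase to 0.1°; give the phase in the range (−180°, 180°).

-12.1 dB, -84.3°

At ω = 2000 rad/s:
pole (1 + j2000·0.005) = 1 + j10 → |·| ≈ 10.05, ∠ ≈ 84.29°
|G| = 2.5 · 1 / (10.05) ≈ 0.24876
Gain = 20 log₁₀(0.24876) ≈ -12.08 dB
∠G = (0°) − (84.29°) = -84.29°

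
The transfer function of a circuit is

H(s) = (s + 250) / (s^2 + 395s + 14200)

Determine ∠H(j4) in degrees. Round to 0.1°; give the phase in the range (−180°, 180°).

-5.4°

Substitute s = j4:
Numerator: (j4) + 250 = 250 + j4
Denominator: (j4)^2 + 395(j4) + 14200 = 14184 + j1580
|N| = √(250² + 4²) ≈ 250.03, ∠N ≈ 0.92°
|D| = √(14184² + 1580²) ≈ 14272, ∠D ≈ 6.36°
∠H = 0.92° − 6.36° = -5.44°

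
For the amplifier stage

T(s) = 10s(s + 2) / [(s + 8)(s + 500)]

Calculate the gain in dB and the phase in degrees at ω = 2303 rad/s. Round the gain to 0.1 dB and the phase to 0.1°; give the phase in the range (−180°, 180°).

19.8 dB, 12.4°

At s = jω = j2303:
zero (s+2): 2 + j2303 → |·| = √(2²+2303²) = √5303813 ≈ 2303, ∠ = arctan(2303/2) ≈ 89.95°
zero at origin: s = j2303 → |·| = 2303, ∠ = 90.00°
pole (s+8): 8 + j2303 → |·| = √(8²+2303²) = √5303873 ≈ 2303, ∠ = arctan(2303/8) ≈ 89.80°
pole (s+500): 500 + j2303 → |·| = √(500²+2303²) = √5553809 ≈ 2356.7, ∠ = arctan(2303/500) ≈ 77.75°
|T| = 10 · 5.3038e+06 / 5.4275e+06 ≈ 9.7721
Gain = 20 log₁₀(9.7721) ≈ 19.80 dB
∠T = 179.95° − 167.55° = 12.40°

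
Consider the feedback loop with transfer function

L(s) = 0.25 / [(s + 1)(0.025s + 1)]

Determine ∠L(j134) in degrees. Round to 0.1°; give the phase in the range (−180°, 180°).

-163.0°

At ω = 134 rad/s:
pole (1 + j134·1) = 1 + j134 → |·| ≈ 134, ∠ ≈ 89.57°
pole (1 + j134·0.025) = 1 + j3.35 → |·| ≈ 3.4961, ∠ ≈ 73.38°
∠L = (0°) − (89.57° + 73.38°) = -162.95°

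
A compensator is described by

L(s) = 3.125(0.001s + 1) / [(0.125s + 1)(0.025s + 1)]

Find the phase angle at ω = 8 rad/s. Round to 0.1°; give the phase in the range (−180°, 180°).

-55.9°

At ω = 8 rad/s:
zero (1 + j8·0.001) = 1 + j0.008 → |·| ≈ 1, ∠ ≈ 0.46°
pole (1 + j8·0.125) = 1 + j1 → |·| ≈ 1.4142, ∠ ≈ 45.00°
pole (1 + j8·0.025) = 1 + j0.2 → |·| ≈ 1.0198, ∠ ≈ 11.31°
∠L = (0.46°) − (45.00° + 11.31°) = -55.85°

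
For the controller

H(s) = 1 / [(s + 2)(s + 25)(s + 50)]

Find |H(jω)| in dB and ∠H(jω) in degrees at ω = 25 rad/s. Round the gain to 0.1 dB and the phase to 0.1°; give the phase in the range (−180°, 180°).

-93.9 dB, -157.0°

At s = jω = j25:
pole (s+2): 2 + j25 → |·| = √(2²+25²) = √629 ≈ 25.08, ∠ = arctan(25/2) ≈ 85.43°
pole (s+25): 25 + j25 → |·| = √(25²+25²) = √1250 ≈ 35.355, ∠ = arctan(25/25) ≈ 45.00°
pole (s+50): 50 + j25 → |·| = √(50²+25²) = √3125 ≈ 55.902, ∠ = arctan(25/50) ≈ 26.57°
|H| = 1 / 49568 ≈ 2.0174e-05
Gain = 20 log₁₀(2.0174e-05) ≈ -93.90 dB
∠H = 0.00° − 157.00° = -157.00°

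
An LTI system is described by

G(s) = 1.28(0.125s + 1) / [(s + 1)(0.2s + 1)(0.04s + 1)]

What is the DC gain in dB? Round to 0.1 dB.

2.1 dB

G(0) = 1.28 · 1 / 1 = 1.28
20 log₁₀(1.28) ≈ 2.14 dB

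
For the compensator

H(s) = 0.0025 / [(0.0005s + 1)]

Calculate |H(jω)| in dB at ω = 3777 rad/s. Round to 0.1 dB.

-58.6 dB

At ω = 3777 rad/s:
pole (1 + j3777·0.0005) = 1 + j1.8885 → |·| ≈ 2.1369, ∠ ≈ 62.10°
|H| = 0.0025 · 1 / (2.1369) ≈ 0.0011699
Gain = 20 log₁₀(0.0011699) ≈ -58.64 dB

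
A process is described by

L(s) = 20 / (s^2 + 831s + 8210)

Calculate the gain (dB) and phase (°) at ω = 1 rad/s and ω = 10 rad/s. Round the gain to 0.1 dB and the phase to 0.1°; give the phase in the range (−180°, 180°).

Substitute s = j1:
Numerator: 20 = 20 + j0
Denominator: (j1)^2 + 831(j1) + 8210 = 8209 + j831
|N| = √(20² + 0²) ≈ 20, ∠N ≈ 0.00°
|D| = √(8209² + 831²) ≈ 8251, ∠D ≈ 5.78°
|L| = 20 / 8251 ≈ 0.0024239
Gain = 20 log₁₀(0.0024239) ≈ -52.31 dB
∠L = 0.00° − 5.78° = -5.78°

Substitute s = j10:
Numerator: 20 = 20 + j0
Denominator: (j10)^2 + 831(j10) + 8210 = 8110 + j8310
|N| = √(20² + 0²) ≈ 20, ∠N ≈ 0.00°
|D| = √(8110² + 8310²) ≈ 11612, ∠D ≈ 45.70°
|L| = 20 / 11612 ≈ 0.0017224
Gain = 20 log₁₀(0.0017224) ≈ -55.28 dB
∠L = 0.00° − 45.70° = -45.70°

ω = 1: -52.3 dB, -5.8°; ω = 10: -55.3 dB, -45.7°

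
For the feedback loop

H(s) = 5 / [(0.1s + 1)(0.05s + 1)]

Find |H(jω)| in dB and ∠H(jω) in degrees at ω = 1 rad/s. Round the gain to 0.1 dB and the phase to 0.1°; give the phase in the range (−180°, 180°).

13.9 dB, -8.6°

At ω = 1 rad/s:
pole (1 + j1·0.1) = 1 + j0.1 → |·| ≈ 1.005, ∠ ≈ 5.71°
pole (1 + j1·0.05) = 1 + j0.05 → |·| ≈ 1.0012, ∠ ≈ 2.86°
|H| = 5 · 1 / (1.005 · 1.0012) ≈ 4.9692
Gain = 20 log₁₀(4.9692) ≈ 13.93 dB
∠H = (0°) − (5.71° + 2.86°) = -8.57°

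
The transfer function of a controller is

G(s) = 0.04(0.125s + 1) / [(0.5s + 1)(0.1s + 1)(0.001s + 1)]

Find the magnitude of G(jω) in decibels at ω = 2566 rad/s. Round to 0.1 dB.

At ω = 2566 rad/s:
zero (1 + j2566·0.125) = 1 + j320.75 → |·| ≈ 320.75, ∠ ≈ 89.82°
pole (1 + j2566·0.5) = 1 + j1283 → |·| ≈ 1283, ∠ ≈ 89.96°
pole (1 + j2566·0.1) = 1 + j256.6 → |·| ≈ 256.6, ∠ ≈ 89.78°
pole (1 + j2566·0.001) = 1 + j2.566 → |·| ≈ 2.754, ∠ ≈ 68.71°
|G| = 0.04 · 320.75 / (1283 · 256.6 · 2.754) ≈ 1.4151e-05
Gain = 20 log₁₀(1.4151e-05) ≈ -96.98 dB

-97.0 dB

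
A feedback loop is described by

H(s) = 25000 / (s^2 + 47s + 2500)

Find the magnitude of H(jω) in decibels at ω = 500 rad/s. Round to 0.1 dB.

At s = jω = j500:
quadratic: (j500)² + 47·j500 + 2500 = -247500 + j23500 → |·| ≈ 2.4861e+05, ∠ ≈ 174.58°
|H| = 25000 / 2.4861e+05 ≈ 0.10056
Gain = 20 log₁₀(0.10056) ≈ -19.95 dB

-20.0 dB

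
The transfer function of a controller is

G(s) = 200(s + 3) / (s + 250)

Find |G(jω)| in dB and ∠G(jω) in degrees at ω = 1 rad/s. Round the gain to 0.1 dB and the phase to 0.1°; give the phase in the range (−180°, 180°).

8.1 dB, 18.2°

At s = jω = j1:
zero (s+3): 3 + j1 → |·| = √(3²+1²) = √10 ≈ 3.1623, ∠ = arctan(1/3) ≈ 18.43°
pole (s+250): 250 + j1 → |·| = √(250²+1²) = √62501 ≈ 250, ∠ = arctan(1/250) ≈ 0.23°
|G| = 200 · 3.1623 / 250 ≈ 2.5298
Gain = 20 log₁₀(2.5298) ≈ 8.06 dB
∠G = 18.43° − 0.23° = 18.20°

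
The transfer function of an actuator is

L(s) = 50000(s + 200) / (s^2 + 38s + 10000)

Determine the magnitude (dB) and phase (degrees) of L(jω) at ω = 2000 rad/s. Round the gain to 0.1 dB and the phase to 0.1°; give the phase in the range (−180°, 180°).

28.0 dB, -94.6°

At s = jω = j2000:
zero (s+200): 200 + j2000 → |·| = √(200²+2000²) = √4040000 ≈ 2010, ∠ = arctan(2000/200) ≈ 84.29°
quadratic: (j2000)² + 38·j2000 + 10000 = -3990000 + j76000 → |·| ≈ 3.9907e+06, ∠ ≈ 178.91°
|L| = 50000 · 2010 / 3.9907e+06 ≈ 25.184
Gain = 20 log₁₀(25.184) ≈ 28.02 dB
∠L = 84.29° − 178.91° = -94.62°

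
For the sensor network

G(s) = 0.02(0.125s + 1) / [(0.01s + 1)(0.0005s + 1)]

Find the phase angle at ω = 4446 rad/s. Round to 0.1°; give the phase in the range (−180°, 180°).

At ω = 4446 rad/s:
zero (1 + j4446·0.125) = 1 + j555.75 → |·| ≈ 555.75, ∠ ≈ 89.90°
pole (1 + j4446·0.01) = 1 + j44.46 → |·| ≈ 44.471, ∠ ≈ 88.71°
pole (1 + j4446·0.0005) = 1 + j2.223 → |·| ≈ 2.4376, ∠ ≈ 65.78°
∠G = (89.90°) − (88.71° + 65.78°) = -64.59°

-64.6°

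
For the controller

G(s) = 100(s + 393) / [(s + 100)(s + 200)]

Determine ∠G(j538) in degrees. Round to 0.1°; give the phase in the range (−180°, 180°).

-95.2°

At s = jω = j538:
zero (s+393): 393 + j538 → |·| = √(393²+538²) = √443893 ≈ 666.25, ∠ = arctan(538/393) ≈ 53.85°
pole (s+100): 100 + j538 → |·| = √(100²+538²) = √299444 ≈ 547.21, ∠ = arctan(538/100) ≈ 79.47°
pole (s+200): 200 + j538 → |·| = √(200²+538²) = √329444 ≈ 573.97, ∠ = arctan(538/200) ≈ 69.61°
∠G = 53.85° − 149.08° = -95.23°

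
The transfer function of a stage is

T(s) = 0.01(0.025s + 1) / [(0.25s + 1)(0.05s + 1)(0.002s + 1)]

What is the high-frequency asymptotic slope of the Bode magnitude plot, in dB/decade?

-40 dB/decade

Each pole contributes −20 dB/decade at high frequency; each zero contributes +20 dB/decade.
Net: 1 zero(s) − 3 pole(s) → -40 dB/decade.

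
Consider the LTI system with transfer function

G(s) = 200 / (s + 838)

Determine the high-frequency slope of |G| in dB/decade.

-20 dB/decade

Each pole contributes −20 dB/decade at high frequency; each zero contributes +20 dB/decade.
Net: 0 zero(s) − 1 pole(s) → -20 dB/decade.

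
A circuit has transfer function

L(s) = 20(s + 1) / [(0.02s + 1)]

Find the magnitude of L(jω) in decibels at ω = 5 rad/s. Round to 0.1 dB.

40.1 dB

At ω = 5 rad/s:
zero (1 + j5·1) = 1 + j5 → |·| ≈ 5.099, ∠ ≈ 78.69°
pole (1 + j5·0.02) = 1 + j0.1 → |·| ≈ 1.005, ∠ ≈ 5.71°
|L| = 20 · 5.099 / (1.005) ≈ 101.47
Gain = 20 log₁₀(101.47) ≈ 40.13 dB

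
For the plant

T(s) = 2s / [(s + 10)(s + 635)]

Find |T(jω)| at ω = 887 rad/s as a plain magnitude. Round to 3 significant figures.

At s = jω = j887:
zero at origin: s = j887 → |·| = 887, ∠ = 90.00°
pole (s+10): 10 + j887 → |·| = √(10²+887²) = √786869 ≈ 887.06, ∠ = arctan(887/10) ≈ 89.35°
pole (s+635): 635 + j887 → |·| = √(635²+887²) = √1189994 ≈ 1090.9, ∠ = arctan(887/635) ≈ 54.40°
|T| = 2 · 887 / 9.6769e+05 ≈ 0.0018332

0.00183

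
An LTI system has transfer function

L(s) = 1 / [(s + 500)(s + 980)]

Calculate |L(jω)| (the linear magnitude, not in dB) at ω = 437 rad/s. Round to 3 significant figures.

1.40e-06

At s = jω = j437:
pole (s+500): 500 + j437 → |·| = √(500²+437²) = √440969 ≈ 664.05, ∠ = arctan(437/500) ≈ 41.15°
pole (s+980): 980 + j437 → |·| = √(980²+437²) = √1151369 ≈ 1073, ∠ = arctan(437/980) ≈ 24.03°
|L| = 1 / 7.1253e+05 ≈ 1.4034e-06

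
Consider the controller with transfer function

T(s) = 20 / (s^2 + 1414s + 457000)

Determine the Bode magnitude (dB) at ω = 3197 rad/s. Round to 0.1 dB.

-114.6 dB

Substitute s = j3197:
Numerator: 20 = 20 + j0
Denominator: (j3197)^2 + 1414(j3197) + 457000 = -9763809 + j4520558
|N| = √(20² + 0²) ≈ 20, ∠N ≈ 0.00°
|D| = √(9763809² + 4520558²) ≈ 1.076e+07, ∠D ≈ 155.16°
|T| = 20 / 1.076e+07 ≈ 1.8587e-06
Gain = 20 log₁₀(1.8587e-06) ≈ -114.62 dB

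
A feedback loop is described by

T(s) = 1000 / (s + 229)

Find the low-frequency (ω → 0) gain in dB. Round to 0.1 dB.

12.8 dB

T(0) = 1000 / 229 ≈ 4.3668
20 log₁₀(4.3668) ≈ 12.80 dB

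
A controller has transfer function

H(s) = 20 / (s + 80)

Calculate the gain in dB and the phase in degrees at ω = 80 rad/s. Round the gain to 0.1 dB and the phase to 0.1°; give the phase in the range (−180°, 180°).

Substitute s = j80:
Numerator: 20 = 20 + j0
Denominator: (j80) + 80 = 80 + j80
|N| = √(20² + 0²) ≈ 20, ∠N ≈ 0.00°
|D| = √(80² + 80²) ≈ 113.14, ∠D ≈ 45.00°
|H| = 20 / 113.14 ≈ 0.17677
Gain = 20 log₁₀(0.17677) ≈ -15.05 dB
∠H = 0.00° − 45.00° = -45.00°

-15.1 dB, -45.0°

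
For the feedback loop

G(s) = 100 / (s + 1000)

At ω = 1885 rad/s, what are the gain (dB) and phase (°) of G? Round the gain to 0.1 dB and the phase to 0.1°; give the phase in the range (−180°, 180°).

Substitute s = j1885:
Numerator: 100 = 100 + j0
Denominator: (j1885) + 1000 = 1000 + j1885
|N| = √(100² + 0²) ≈ 100, ∠N ≈ 0.00°
|D| = √(1000² + 1885²) ≈ 2133.8, ∠D ≈ 62.05°
|G| = 100 / 2133.8 ≈ 0.046865
Gain = 20 log₁₀(0.046865) ≈ -26.58 dB
∠G = 0.00° − 62.05° = -62.05°

-26.6 dB, -62.1°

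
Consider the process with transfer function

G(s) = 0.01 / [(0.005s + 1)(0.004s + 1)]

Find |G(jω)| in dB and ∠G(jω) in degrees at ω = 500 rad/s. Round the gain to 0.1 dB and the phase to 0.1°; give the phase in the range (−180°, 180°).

At ω = 500 rad/s:
pole (1 + j500·0.005) = 1 + j2.5 → |·| ≈ 2.6926, ∠ ≈ 68.20°
pole (1 + j500·0.004) = 1 + j2 → |·| ≈ 2.2361, ∠ ≈ 63.43°
|G| = 0.01 · 1 / (2.6926 · 2.2361) ≈ 0.0016609
Gain = 20 log₁₀(0.0016609) ≈ -55.59 dB
∠G = (0°) − (68.20° + 63.43°) = -131.63°

-55.6 dB, -131.6°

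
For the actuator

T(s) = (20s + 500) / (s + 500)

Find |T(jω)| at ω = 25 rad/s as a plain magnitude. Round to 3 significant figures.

Substitute s = j25:
Numerator: 20(j25) + 500 = 500 + j500
Denominator: (j25) + 500 = 500 + j25
|N| = √(500² + 500²) ≈ 707.11, ∠N ≈ 45.00°
|D| = √(500² + 25²) ≈ 500.62, ∠D ≈ 2.86°
|T| = 707.11 / 500.62 ≈ 1.4125

1.41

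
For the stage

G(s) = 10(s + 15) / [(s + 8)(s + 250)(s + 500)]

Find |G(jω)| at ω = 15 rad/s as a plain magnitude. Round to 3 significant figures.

9.96e-05

At s = jω = j15:
zero (s+15): 15 + j15 → |·| = √(15²+15²) = √450 ≈ 21.213, ∠ = arctan(15/15) ≈ 45.00°
pole (s+8): 8 + j15 → |·| = √(8²+15²) = √289 ≈ 17, ∠ = arctan(15/8) ≈ 61.93°
pole (s+250): 250 + j15 → |·| = √(250²+15²) = √62725 ≈ 250.45, ∠ = arctan(15/250) ≈ 3.43°
pole (s+500): 500 + j15 → |·| = √(500²+15²) = √250225 ≈ 500.22, ∠ = arctan(15/500) ≈ 1.72°
|G| = 10 · 21.213 / 2.1298e+06 ≈ 9.9601e-05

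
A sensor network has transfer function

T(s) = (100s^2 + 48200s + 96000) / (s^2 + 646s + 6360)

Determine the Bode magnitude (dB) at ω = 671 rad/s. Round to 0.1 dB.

39.0 dB

Substitute s = j671:
Numerator: 100(j671)^2 + 48200(j671) + 96000 = -44928100 + j32342200
Denominator: (j671)^2 + 646(j671) + 6360 = -443881 + j433466
|N| = √(44928100² + 32342200²) ≈ 5.5358e+07, ∠N ≈ 144.25°
|D| = √(443881² + 433466²) ≈ 6.2042e+05, ∠D ≈ 135.68°
|T| = 5.5358e+07 / 6.2042e+05 ≈ 89.227
Gain = 20 log₁₀(89.227) ≈ 39.01 dB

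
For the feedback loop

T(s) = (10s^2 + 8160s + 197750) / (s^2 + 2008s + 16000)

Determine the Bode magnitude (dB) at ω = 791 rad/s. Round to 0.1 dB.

Substitute s = j791:
Numerator: 10(j791)^2 + 8160(j791) + 197750 = -6059060 + j6454560
Denominator: (j791)^2 + 2008(j791) + 16000 = -609681 + j1588328
|N| = √(6059060² + 6454560²) ≈ 8.8529e+06, ∠N ≈ 133.19°
|D| = √(609681² + 1588328²) ≈ 1.7013e+06, ∠D ≈ 111.00°
|T| = 8.8529e+06 / 1.7013e+06 ≈ 5.2036
Gain = 20 log₁₀(5.2036) ≈ 14.33 dB

14.3 dB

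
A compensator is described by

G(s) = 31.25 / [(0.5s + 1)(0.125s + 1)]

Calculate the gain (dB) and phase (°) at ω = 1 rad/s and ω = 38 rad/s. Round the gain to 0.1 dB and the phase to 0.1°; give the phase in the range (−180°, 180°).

At ω = 1 rad/s:
pole (1 + j1·0.5) = 1 + j0.5 → |·| ≈ 1.118, ∠ ≈ 26.57°
pole (1 + j1·0.125) = 1 + j0.125 → |·| ≈ 1.0078, ∠ ≈ 7.13°
|G| = 31.25 · 1 / (1.118 · 1.0078) ≈ 27.735
Gain = 20 log₁₀(27.735) ≈ 28.86 dB
∠G = (0°) − (26.57° + 7.13°) = -33.70°

At ω = 38 rad/s:
pole (1 + j38·0.5) = 1 + j19 → |·| ≈ 19.026, ∠ ≈ 86.99°
pole (1 + j38·0.125) = 1 + j4.75 → |·| ≈ 4.8541, ∠ ≈ 78.11°
|G| = 31.25 · 1 / (19.026 · 4.8541) ≈ 0.33837
Gain = 20 log₁₀(0.33837) ≈ -9.41 dB
∠G = (0°) − (86.99° + 78.11°) = -165.10°

ω = 1: 28.9 dB, -33.7°; ω = 38: -9.4 dB, -165.1°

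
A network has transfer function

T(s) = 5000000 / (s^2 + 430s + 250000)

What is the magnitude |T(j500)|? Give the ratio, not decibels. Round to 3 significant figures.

At s = jω = j500:
quadratic: (j500)² + 430·j500 + 250000 = 0 + j215000 → |·| ≈ 2.15e+05, ∠ ≈ 90.00°
|T| = 5000000 / 2.15e+05 ≈ 23.256

23.3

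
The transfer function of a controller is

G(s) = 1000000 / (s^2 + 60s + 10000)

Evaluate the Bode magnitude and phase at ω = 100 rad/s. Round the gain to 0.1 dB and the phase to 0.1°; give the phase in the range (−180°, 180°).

At s = jω = j100:
quadratic: (j100)² + 60·j100 + 10000 = 0 + j6000 → |·| ≈ 6000, ∠ ≈ 90.00°
|G| = 1000000 / 6000 ≈ 166.67
Gain = 20 log₁₀(166.67) ≈ 44.44 dB
∠G = 0.00° − 90.00° = -90.00°

44.4 dB, -90.0°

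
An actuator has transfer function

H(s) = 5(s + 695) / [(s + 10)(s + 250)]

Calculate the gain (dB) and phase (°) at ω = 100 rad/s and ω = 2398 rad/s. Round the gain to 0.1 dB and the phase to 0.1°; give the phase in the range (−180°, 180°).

At s = jω = j100:
zero (s+695): 695 + j100 → |·| = √(695²+100²) = √493025 ≈ 702.16, ∠ = arctan(100/695) ≈ 8.19°
pole (s+10): 10 + j100 → |·| = √(10²+100²) = √10100 ≈ 100.5, ∠ = arctan(100/10) ≈ 84.29°
pole (s+250): 250 + j100 → |·| = √(250²+100²) = √72500 ≈ 269.26, ∠ = arctan(100/250) ≈ 21.80°
|H| = 5 · 702.16 / 27061 ≈ 0.12974
Gain = 20 log₁₀(0.12974) ≈ -17.74 dB
∠H = 8.19° − 106.09° = -97.90°

At s = jω = j2398:
zero (s+695): 695 + j2398 → |·| = √(695²+2398²) = √6233429 ≈ 2496.7, ∠ = arctan(2398/695) ≈ 73.84°
pole (s+10): 10 + j2398 → |·| = √(10²+2398²) = √5750504 ≈ 2398, ∠ = arctan(2398/10) ≈ 89.76°
pole (s+250): 250 + j2398 → |·| = √(250²+2398²) = √5812904 ≈ 2411, ∠ = arctan(2398/250) ≈ 84.05°
|H| = 5 · 2496.7 / 5.7816e+06 ≈ 0.0021592
Gain = 20 log₁₀(0.0021592) ≈ -53.31 dB
∠H = 73.84° − 173.81° = -99.97°

ω = 100: -17.7 dB, -97.9°; ω = 2398: -53.3 dB, -100.0°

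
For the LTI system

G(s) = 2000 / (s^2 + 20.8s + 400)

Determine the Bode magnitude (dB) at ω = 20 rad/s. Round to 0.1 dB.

13.6 dB

At s = jω = j20:
quadratic: (j20)² + 20.8·j20 + 400 = 0 + j416 → |·| ≈ 416, ∠ ≈ 90.00°
|G| = 2000 / 416 ≈ 4.8077
Gain = 20 log₁₀(4.8077) ≈ 13.64 dB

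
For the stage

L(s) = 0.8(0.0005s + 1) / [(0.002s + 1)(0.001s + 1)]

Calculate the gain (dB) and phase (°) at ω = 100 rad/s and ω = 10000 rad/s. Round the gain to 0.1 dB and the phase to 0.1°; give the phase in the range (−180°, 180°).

At ω = 100 rad/s:
zero (1 + j100·0.0005) = 1 + j0.05 → |·| ≈ 1.0012, ∠ ≈ 2.86°
pole (1 + j100·0.002) = 1 + j0.2 → |·| ≈ 1.0198, ∠ ≈ 11.31°
pole (1 + j100·0.001) = 1 + j0.1 → |·| ≈ 1.005, ∠ ≈ 5.71°
|L| = 0.8 · 1.0012 / (1.0198 · 1.005) ≈ 0.7815
Gain = 20 log₁₀(0.7815) ≈ -2.14 dB
∠L = (2.86°) − (11.31° + 5.71°) = -14.16°

At ω = 10000 rad/s:
zero (1 + j10000·0.0005) = 1 + j5 → |·| ≈ 5.099, ∠ ≈ 78.69°
pole (1 + j10000·0.002) = 1 + j20 → |·| ≈ 20.025, ∠ ≈ 87.14°
pole (1 + j10000·0.001) = 1 + j10 → |·| ≈ 10.05, ∠ ≈ 84.29°
|L| = 0.8 · 5.099 / (20.025 · 10.05) ≈ 0.020269
Gain = 20 log₁₀(0.020269) ≈ -33.86 dB
∠L = (78.69°) − (87.14° + 84.29°) = -92.74°

ω = 100: -2.1 dB, -14.2°; ω = 10000: -33.9 dB, -92.7°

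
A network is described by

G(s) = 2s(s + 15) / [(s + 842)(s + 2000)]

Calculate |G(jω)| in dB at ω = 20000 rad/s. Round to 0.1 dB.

6.0 dB

At s = jω = j20000:
zero (s+15): 15 + j20000 → |·| = √(15²+20000²) = √400000225 ≈ 20000, ∠ = arctan(20000/15) ≈ 89.96°
zero at origin: s = j20000 → |·| = 20000, ∠ = 90.00°
pole (s+842): 842 + j20000 → |·| = √(842²+20000²) = √400708964 ≈ 20018, ∠ = arctan(20000/842) ≈ 87.59°
pole (s+2000): 2000 + j20000 → |·| = √(2000²+20000²) = √404000000 ≈ 20100, ∠ = arctan(20000/2000) ≈ 84.29°
|G| = 2 · 4e+08 / 4.0236e+08 ≈ 1.9883
Gain = 20 log₁₀(1.9883) ≈ 5.97 dB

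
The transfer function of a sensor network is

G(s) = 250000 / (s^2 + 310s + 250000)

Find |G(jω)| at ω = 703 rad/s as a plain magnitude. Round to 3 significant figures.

At s = jω = j703:
quadratic: (j703)² + 310·j703 + 250000 = -244209 + j217930 → |·| ≈ 3.2731e+05, ∠ ≈ 138.25°
|G| = 250000 / 3.2731e+05 ≈ 0.7638

0.764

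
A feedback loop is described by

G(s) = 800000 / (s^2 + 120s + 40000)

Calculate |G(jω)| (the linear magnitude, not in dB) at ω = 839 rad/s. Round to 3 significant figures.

1.19

At s = jω = j839:
quadratic: (j839)² + 120·j839 + 40000 = -663921 + j100680 → |·| ≈ 6.7151e+05, ∠ ≈ 171.38°
|G| = 800000 / 6.7151e+05 ≈ 1.1913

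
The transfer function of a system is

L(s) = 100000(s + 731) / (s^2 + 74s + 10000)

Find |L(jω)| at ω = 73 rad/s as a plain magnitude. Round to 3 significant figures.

At s = jω = j73:
zero (s+731): 731 + j73 → |·| = √(731²+73²) = √539690 ≈ 734.64, ∠ = arctan(73/731) ≈ 5.70°
quadratic: (j73)² + 74·j73 + 10000 = 4671 + j5402 → |·| ≈ 7141.4, ∠ ≈ 49.15°
|L| = 100000 · 734.64 / 7141.4 ≈ 10287

1.03e+04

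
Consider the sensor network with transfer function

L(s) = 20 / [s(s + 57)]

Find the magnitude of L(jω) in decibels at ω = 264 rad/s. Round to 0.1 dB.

At s = jω = j264:
pole (s+57): 57 + j264 → |·| = √(57²+264²) = √72945 ≈ 270.08, ∠ = arctan(264/57) ≈ 77.82°
pole at origin: |s| = 264, ∠ = 90.00° (in denominator)
|L| = 20 / 71301 ≈ 0.0002805
Gain = 20 log₁₀(0.0002805) ≈ -71.04 dB

-71.0 dB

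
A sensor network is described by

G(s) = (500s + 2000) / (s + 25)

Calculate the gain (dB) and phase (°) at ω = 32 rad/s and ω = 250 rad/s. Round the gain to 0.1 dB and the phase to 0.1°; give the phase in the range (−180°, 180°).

Substitute s = j32:
Numerator: 500(j32) + 2000 = 2000 + j16000
Denominator: (j32) + 25 = 25 + j32
|N| = √(2000² + 16000²) ≈ 16125, ∠N ≈ 82.87°
|D| = √(25² + 32²) ≈ 40.608, ∠D ≈ 52.00°
|G| = 16125 / 40.608 ≈ 397.09
Gain = 20 log₁₀(397.09) ≈ 51.98 dB
∠G = 82.87° − 52.00° = 30.87°

Substitute s = j250:
Numerator: 500(j250) + 2000 = 2000 + j125000
Denominator: (j250) + 25 = 25 + j250
|N| = √(2000² + 125000²) ≈ 1.2502e+05, ∠N ≈ 89.08°
|D| = √(25² + 250²) ≈ 251.25, ∠D ≈ 84.29°
|G| = 1.2502e+05 / 251.25 ≈ 497.59
Gain = 20 log₁₀(497.59) ≈ 53.94 dB
∠G = 89.08° − 84.29° = 4.79°

ω = 32: 52.0 dB, 30.9°; ω = 250: 53.9 dB, 4.8°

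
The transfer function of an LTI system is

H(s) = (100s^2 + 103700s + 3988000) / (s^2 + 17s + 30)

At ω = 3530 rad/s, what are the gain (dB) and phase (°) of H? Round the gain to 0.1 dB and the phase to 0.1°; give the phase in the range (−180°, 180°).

40.3 dB, -16.1°

Substitute s = j3530:
Numerator: 100(j3530)^2 + 103700(j3530) + 3988000 = -1242102000 + j366061000
Denominator: (j3530)^2 + 17(j3530) + 30 = -12460870 + j60010
|N| = √(1242102000² + 366061000²) ≈ 1.2949e+09, ∠N ≈ 163.58°
|D| = √(12460870² + 60010²) ≈ 1.2461e+07, ∠D ≈ 179.72°
|H| = 1.2949e+09 / 1.2461e+07 ≈ 103.92
Gain = 20 log₁₀(103.92) ≈ 40.33 dB
∠H = 163.58° − 179.72° = -16.14°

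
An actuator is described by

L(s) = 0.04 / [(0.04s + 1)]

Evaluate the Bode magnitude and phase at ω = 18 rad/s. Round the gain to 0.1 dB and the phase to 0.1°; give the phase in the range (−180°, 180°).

At ω = 18 rad/s:
pole (1 + j18·0.04) = 1 + j0.72 → |·| ≈ 1.2322, ∠ ≈ 35.75°
|L| = 0.04 · 1 / (1.2322) ≈ 0.032462
Gain = 20 log₁₀(0.032462) ≈ -29.77 dB
∠L = (0°) − (35.75°) = -35.75°

-29.8 dB, -35.8°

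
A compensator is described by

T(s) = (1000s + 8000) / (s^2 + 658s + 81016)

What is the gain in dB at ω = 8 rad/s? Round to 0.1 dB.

-17.1 dB

Substitute s = j8:
Numerator: 1000(j8) + 8000 = 8000 + j8000
Denominator: (j8)^2 + 658(j8) + 81016 = 80952 + j5264
|N| = √(8000² + 8000²) ≈ 11314, ∠N ≈ 45.00°
|D| = √(80952² + 5264²) ≈ 81123, ∠D ≈ 3.72°
|T| = 11314 / 81123 ≈ 0.13947
Gain = 20 log₁₀(0.13947) ≈ -17.11 dB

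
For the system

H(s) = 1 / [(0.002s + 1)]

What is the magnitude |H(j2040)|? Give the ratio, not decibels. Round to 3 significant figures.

At ω = 2040 rad/s:
pole (1 + j2040·0.002) = 1 + j4.08 → |·| ≈ 4.2008, ∠ ≈ 76.23°
|H| = 1 · 1 / (4.2008) ≈ 0.23805

0.238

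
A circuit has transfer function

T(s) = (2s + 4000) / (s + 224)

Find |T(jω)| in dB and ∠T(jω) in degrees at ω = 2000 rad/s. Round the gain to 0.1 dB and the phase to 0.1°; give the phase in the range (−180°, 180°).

9.0 dB, -38.6°

Substitute s = j2000:
Numerator: 2(j2000) + 4000 = 4000 + j4000
Denominator: (j2000) + 224 = 224 + j2000
|N| = √(4000² + 4000²) ≈ 5656.9, ∠N ≈ 45.00°
|D| = √(224² + 2000²) ≈ 2012.5, ∠D ≈ 83.61°
|T| = 5656.9 / 2012.5 ≈ 2.8109
Gain = 20 log₁₀(2.8109) ≈ 8.98 dB
∠T = 45.00° − 83.61° = -38.61°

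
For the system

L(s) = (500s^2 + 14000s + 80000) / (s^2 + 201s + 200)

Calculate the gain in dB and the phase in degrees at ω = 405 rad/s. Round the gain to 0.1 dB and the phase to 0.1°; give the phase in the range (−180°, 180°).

Substitute s = j405:
Numerator: 500(j405)^2 + 14000(j405) + 80000 = -81932500 + j5670000
Denominator: (j405)^2 + 201(j405) + 200 = -163825 + j81405
|N| = √(81932500² + 5670000²) ≈ 8.2128e+07, ∠N ≈ 176.04°
|D| = √(163825² + 81405²) ≈ 1.8294e+05, ∠D ≈ 153.58°
|L| = 8.2128e+07 / 1.8294e+05 ≈ 448.93
Gain = 20 log₁₀(448.93) ≈ 53.04 dB
∠L = 176.04° − 153.58° = 22.46°

53.0 dB, 22.5°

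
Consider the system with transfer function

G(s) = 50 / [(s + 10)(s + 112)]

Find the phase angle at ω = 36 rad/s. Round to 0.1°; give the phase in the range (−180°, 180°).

At s = jω = j36:
pole (s+10): 10 + j36 → |·| = √(10²+36²) = √1396 ≈ 37.363, ∠ = arctan(36/10) ≈ 74.48°
pole (s+112): 112 + j36 → |·| = √(112²+36²) = √13840 ≈ 117.64, ∠ = arctan(36/112) ≈ 17.82°
∠G = 0.00° − 92.30° = -92.30°

-92.3°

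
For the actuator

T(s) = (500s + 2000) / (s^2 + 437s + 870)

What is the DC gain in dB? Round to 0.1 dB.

T(0) = 2000 / 870 ≈ 2.2989
20 log₁₀(2.2989) ≈ 7.23 dB

7.2 dB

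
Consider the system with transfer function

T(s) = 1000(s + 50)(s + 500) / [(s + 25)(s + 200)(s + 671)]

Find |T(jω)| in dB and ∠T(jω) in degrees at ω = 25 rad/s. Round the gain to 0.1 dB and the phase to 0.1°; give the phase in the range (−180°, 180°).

15.3 dB, -24.8°

At s = jω = j25:
zero (s+50): 50 + j25 → |·| = √(50²+25²) = √3125 ≈ 55.902, ∠ = arctan(25/50) ≈ 26.57°
zero (s+500): 500 + j25 → |·| = √(500²+25²) = √250625 ≈ 500.62, ∠ = arctan(25/500) ≈ 2.86°
pole (s+25): 25 + j25 → |·| = √(25²+25²) = √1250 ≈ 35.355, ∠ = arctan(25/25) ≈ 45.00°
pole (s+200): 200 + j25 → |·| = √(200²+25²) = √40625 ≈ 201.56, ∠ = arctan(25/200) ≈ 7.13°
pole (s+671): 671 + j25 → |·| = √(671²+25²) = √450866 ≈ 671.47, ∠ = arctan(25/671) ≈ 2.13°
|T| = 1000 · 27986 / 4.785e+06 ≈ 5.8487
Gain = 20 log₁₀(5.8487) ≈ 15.34 dB
∠T = 29.43° − 54.26° = -24.83°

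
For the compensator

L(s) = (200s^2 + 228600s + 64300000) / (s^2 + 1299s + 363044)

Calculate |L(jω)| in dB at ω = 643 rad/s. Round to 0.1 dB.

45.0 dB

Substitute s = j643:
Numerator: 200(j643)^2 + 228600(j643) + 64300000 = -18389800 + j146989800
Denominator: (j643)^2 + 1299(j643) + 363044 = -50405 + j835257
|N| = √(18389800² + 146989800²) ≈ 1.4814e+08, ∠N ≈ 97.13°
|D| = √(50405² + 835257²) ≈ 8.3678e+05, ∠D ≈ 93.45°
|L| = 1.4814e+08 / 8.3678e+05 ≈ 177.04
Gain = 20 log₁₀(177.04) ≈ 44.96 dB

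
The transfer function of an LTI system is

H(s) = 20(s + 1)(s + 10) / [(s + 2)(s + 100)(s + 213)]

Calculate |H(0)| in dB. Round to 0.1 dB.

-46.6 dB

H(0) = 20·1·10 / (2·100·213) ≈ 0.0046948
20 log₁₀(0.0046948) ≈ -46.57 dB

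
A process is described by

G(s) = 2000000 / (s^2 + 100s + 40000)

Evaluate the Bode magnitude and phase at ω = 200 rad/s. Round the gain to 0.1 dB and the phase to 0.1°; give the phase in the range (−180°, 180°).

At s = jω = j200:
quadratic: (j200)² + 100·j200 + 40000 = 0 + j20000 → |·| ≈ 20000, ∠ ≈ 90.00°
|G| = 2000000 / 20000 ≈ 100
Gain = 20 log₁₀(100) ≈ 40.00 dB
∠G = 0.00° − 90.00° = -90.00°

40.0 dB, -90.0°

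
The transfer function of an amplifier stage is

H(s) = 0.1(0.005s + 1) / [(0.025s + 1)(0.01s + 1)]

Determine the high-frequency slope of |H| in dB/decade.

Each pole contributes −20 dB/decade at high frequency; each zero contributes +20 dB/decade.
Net: 1 zero(s) − 2 pole(s) → -20 dB/decade.

-20 dB/decade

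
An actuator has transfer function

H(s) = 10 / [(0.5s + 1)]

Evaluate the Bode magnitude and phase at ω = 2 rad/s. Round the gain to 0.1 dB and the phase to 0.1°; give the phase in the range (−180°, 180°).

At ω = 2 rad/s:
pole (1 + j2·0.5) = 1 + j1 → |·| ≈ 1.4142, ∠ ≈ 45.00°
|H| = 10 · 1 / (1.4142) ≈ 7.0711
Gain = 20 log₁₀(7.0711) ≈ 16.99 dB
∠H = (0°) − (45.00°) = -45.00°

17.0 dB, -45.0°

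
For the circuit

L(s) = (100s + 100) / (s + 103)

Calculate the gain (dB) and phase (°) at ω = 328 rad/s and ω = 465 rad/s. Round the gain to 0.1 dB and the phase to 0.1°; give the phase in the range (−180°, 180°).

ω = 328: 39.6 dB, 17.3°; ω = 465: 39.8 dB, 12.4°

Substitute s = j328:
Numerator: 100(j328) + 100 = 100 + j32800
Denominator: (j328) + 103 = 103 + j328
|N| = √(100² + 32800²) ≈ 32800, ∠N ≈ 89.83°
|D| = √(103² + 328²) ≈ 343.79, ∠D ≈ 72.57°
|L| = 32800 / 343.79 ≈ 95.407
Gain = 20 log₁₀(95.407) ≈ 39.59 dB
∠L = 89.83° − 72.57° = 17.26°

Substitute s = j465:
Numerator: 100(j465) + 100 = 100 + j46500
Denominator: (j465) + 103 = 103 + j465
|N| = √(100² + 46500²) ≈ 46500, ∠N ≈ 89.88°
|D| = √(103² + 465²) ≈ 476.27, ∠D ≈ 77.51°
|L| = 46500 / 476.27 ≈ 97.634
Gain = 20 log₁₀(97.634) ≈ 39.79 dB
∠L = 89.88° − 77.51° = 12.37°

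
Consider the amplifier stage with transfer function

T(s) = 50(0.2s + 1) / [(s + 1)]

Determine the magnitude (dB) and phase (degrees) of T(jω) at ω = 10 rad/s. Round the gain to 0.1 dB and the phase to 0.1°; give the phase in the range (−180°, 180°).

At ω = 10 rad/s:
zero (1 + j10·0.2) = 1 + j2 → |·| ≈ 2.2361, ∠ ≈ 63.43°
pole (1 + j10·1) = 1 + j10 → |·| ≈ 10.05, ∠ ≈ 84.29°
|T| = 50 · 2.2361 / (10.05) ≈ 11.125
Gain = 20 log₁₀(11.125) ≈ 20.93 dB
∠T = (63.43°) − (84.29°) = -20.86°

20.9 dB, -20.9°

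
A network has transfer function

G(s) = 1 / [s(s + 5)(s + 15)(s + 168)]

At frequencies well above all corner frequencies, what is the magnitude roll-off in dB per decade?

-80 dB/decade

Each pole contributes −20 dB/decade at high frequency; each zero contributes +20 dB/decade.
Net: 0 zero(s) − 4 pole(s) → -80 dB/decade.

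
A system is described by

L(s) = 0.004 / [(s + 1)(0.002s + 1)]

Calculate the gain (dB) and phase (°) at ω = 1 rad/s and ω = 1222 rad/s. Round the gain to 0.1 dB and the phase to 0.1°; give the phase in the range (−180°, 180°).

ω = 1: -51.0 dB, -45.1°; ω = 1222: -118.1 dB, -157.7°

At ω = 1 rad/s:
pole (1 + j1·1) = 1 + j1 → |·| ≈ 1.4142, ∠ ≈ 45.00°
pole (1 + j1·0.002) = 1 + j0.002 → |·| ≈ 1, ∠ ≈ 0.11°
|L| = 0.004 · 1 / (1.4142 · 1) ≈ 0.0028285
Gain = 20 log₁₀(0.0028285) ≈ -50.97 dB
∠L = (0°) − (45.00° + 0.11°) = -45.11°

At ω = 1222 rad/s:
pole (1 + j1222·1) = 1 + j1222 → |·| ≈ 1222, ∠ ≈ 89.95°
pole (1 + j1222·0.002) = 1 + j2.444 → |·| ≈ 2.6407, ∠ ≈ 67.75°
|L| = 0.004 · 1 / (1222 · 2.6407) ≈ 1.2396e-06
Gain = 20 log₁₀(1.2396e-06) ≈ -118.13 dB
∠L = (0°) − (89.95° + 67.75°) = -157.70°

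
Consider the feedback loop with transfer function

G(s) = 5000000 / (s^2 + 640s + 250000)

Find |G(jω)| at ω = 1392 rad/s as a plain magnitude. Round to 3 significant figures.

2.62

At s = jω = j1392:
quadratic: (j1392)² + 640·j1392 + 250000 = -1687664 + j890880 → |·| ≈ 1.9084e+06, ∠ ≈ 152.17°
|G| = 5000000 / 1.9084e+06 ≈ 2.62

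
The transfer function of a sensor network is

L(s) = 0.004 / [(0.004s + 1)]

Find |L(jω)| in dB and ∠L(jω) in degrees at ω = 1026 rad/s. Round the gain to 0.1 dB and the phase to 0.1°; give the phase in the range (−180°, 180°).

-60.5 dB, -76.3°

At ω = 1026 rad/s:
pole (1 + j1026·0.004) = 1 + j4.104 → |·| ≈ 4.2241, ∠ ≈ 76.31°
|L| = 0.004 · 1 / (4.2241) ≈ 0.00094695
Gain = 20 log₁₀(0.00094695) ≈ -60.47 dB
∠L = (0°) − (76.31°) = -76.31°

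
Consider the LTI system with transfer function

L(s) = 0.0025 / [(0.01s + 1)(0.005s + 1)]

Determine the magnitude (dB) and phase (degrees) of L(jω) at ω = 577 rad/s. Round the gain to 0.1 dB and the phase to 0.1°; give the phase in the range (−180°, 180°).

At ω = 577 rad/s:
pole (1 + j577·0.01) = 1 + j5.77 → |·| ≈ 5.856, ∠ ≈ 80.17°
pole (1 + j577·0.005) = 1 + j2.885 → |·| ≈ 3.0534, ∠ ≈ 70.88°
|L| = 0.0025 · 1 / (5.856 · 3.0534) ≈ 0.00013982
Gain = 20 log₁₀(0.00013982) ≈ -77.09 dB
∠L = (0°) − (80.17° + 70.88°) = -151.05°

-77.1 dB, -151.1°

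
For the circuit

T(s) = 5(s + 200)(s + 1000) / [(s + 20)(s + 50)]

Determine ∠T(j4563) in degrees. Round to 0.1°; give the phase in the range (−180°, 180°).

-14.0°

At s = jω = j4563:
zero (s+200): 200 + j4563 → |·| = √(200²+4563²) = √20860969 ≈ 4567.4, ∠ = arctan(4563/200) ≈ 87.49°
zero (s+1000): 1000 + j4563 → |·| = √(1000²+4563²) = √21820969 ≈ 4671.3, ∠ = arctan(4563/1000) ≈ 77.64°
pole (s+20): 20 + j4563 → |·| = √(20²+4563²) = √20821369 ≈ 4563, ∠ = arctan(4563/20) ≈ 89.75°
pole (s+50): 50 + j4563 → |·| = √(50²+4563²) = √20823469 ≈ 4563.3, ∠ = arctan(4563/50) ≈ 89.37°
∠T = 165.13° − 179.12° = -13.99°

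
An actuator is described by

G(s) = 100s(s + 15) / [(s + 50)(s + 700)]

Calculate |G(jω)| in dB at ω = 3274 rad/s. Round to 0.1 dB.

39.8 dB

At s = jω = j3274:
zero (s+15): 15 + j3274 → |·| = √(15²+3274²) = √10719301 ≈ 3274, ∠ = arctan(3274/15) ≈ 89.74°
zero at origin: s = j3274 → |·| = 3274, ∠ = 90.00°
pole (s+50): 50 + j3274 → |·| = √(50²+3274²) = √10721576 ≈ 3274.4, ∠ = arctan(3274/50) ≈ 89.13°
pole (s+700): 700 + j3274 → |·| = √(700²+3274²) = √11209076 ≈ 3348, ∠ = arctan(3274/700) ≈ 77.93°
|G| = 100 · 1.0719e+07 / 1.0963e+07 ≈ 97.774
Gain = 20 log₁₀(97.774) ≈ 39.80 dB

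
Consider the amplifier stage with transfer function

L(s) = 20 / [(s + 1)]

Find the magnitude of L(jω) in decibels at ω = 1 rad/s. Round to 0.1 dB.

23.0 dB

At ω = 1 rad/s:
pole (1 + j1·1) = 1 + j1 → |·| ≈ 1.4142, ∠ ≈ 45.00°
|L| = 20 · 1 / (1.4142) ≈ 14.142
Gain = 20 log₁₀(14.142) ≈ 23.01 dB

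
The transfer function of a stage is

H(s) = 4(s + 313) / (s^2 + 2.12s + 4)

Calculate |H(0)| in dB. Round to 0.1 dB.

49.9 dB

H(0) = 4·313 / 4 = 313
20 log₁₀(313) ≈ 49.91 dB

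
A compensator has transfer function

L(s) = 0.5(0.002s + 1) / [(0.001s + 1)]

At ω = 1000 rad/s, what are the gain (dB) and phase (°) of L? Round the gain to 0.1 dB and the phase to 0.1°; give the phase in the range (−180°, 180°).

-2.0 dB, 18.4°

At ω = 1000 rad/s:
zero (1 + j1000·0.002) = 1 + j2 → |·| ≈ 2.2361, ∠ ≈ 63.43°
pole (1 + j1000·0.001) = 1 + j1 → |·| ≈ 1.4142, ∠ ≈ 45.00°
|L| = 0.5 · 2.2361 / (1.4142) ≈ 0.79059
Gain = 20 log₁₀(0.79059) ≈ -2.04 dB
∠L = (63.43°) − (45.00°) = 18.43°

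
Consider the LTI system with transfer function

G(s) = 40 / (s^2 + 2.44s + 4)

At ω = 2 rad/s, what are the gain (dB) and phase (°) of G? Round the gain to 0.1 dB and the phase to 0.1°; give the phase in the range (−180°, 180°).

At s = jω = j2:
quadratic: (j2)² + 2.44·j2 + 4 = 0 + j4.88 → |·| ≈ 4.88, ∠ ≈ 90.00°
|G| = 40 / 4.88 ≈ 8.1967
Gain = 20 log₁₀(8.1967) ≈ 18.27 dB
∠G = 0.00° − 90.00° = -90.00°

18.3 dB, -90.0°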